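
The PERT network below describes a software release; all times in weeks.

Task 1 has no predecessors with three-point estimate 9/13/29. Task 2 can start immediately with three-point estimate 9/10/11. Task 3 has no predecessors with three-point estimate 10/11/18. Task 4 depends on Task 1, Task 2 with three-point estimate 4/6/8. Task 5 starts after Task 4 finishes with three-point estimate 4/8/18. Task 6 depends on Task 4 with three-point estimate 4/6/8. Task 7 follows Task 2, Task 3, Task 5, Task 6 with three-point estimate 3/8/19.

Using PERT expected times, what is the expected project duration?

te_Task 1 = (9 + 4·13 + 29)/6 = 90/6 = 15
te_Task 2 = (9 + 4·10 + 11)/6 = 60/6 = 10
te_Task 3 = (10 + 4·11 + 18)/6 = 72/6 = 12
te_Task 4 = (4 + 4·6 + 8)/6 = 36/6 = 6
te_Task 5 = (4 + 4·8 + 18)/6 = 54/6 = 9
te_Task 6 = (4 + 4·6 + 8)/6 = 36/6 = 6
te_Task 7 = (3 + 4·8 + 19)/6 = 54/6 = 9

Forward pass:
ES_Task 1 = 0; EF_Task 1 = 15
ES_Task 2 = 0; EF_Task 2 = 10
ES_Task 3 = 0; EF_Task 3 = 12
ES_Task 4 = max(EF_Task 1=15, EF_Task 2=10) = 15; EF_Task 4 = 15+6 = 21
ES_Task 5 = 21; EF_Task 5 = 21+9 = 30
ES_Task 6 = 21; EF_Task 6 = 21+6 = 27
ES_Task 7 = max(EF_Task 2=10, EF_Task 3=12, EF_Task 5=30, EF_Task 6=27) = 30; EF_Task 7 = 30+9 = 39
Expected project duration μ = 39 weeks. Critical path: Task 1 → Task 4 → Task 5 → Task 7.

39 weeks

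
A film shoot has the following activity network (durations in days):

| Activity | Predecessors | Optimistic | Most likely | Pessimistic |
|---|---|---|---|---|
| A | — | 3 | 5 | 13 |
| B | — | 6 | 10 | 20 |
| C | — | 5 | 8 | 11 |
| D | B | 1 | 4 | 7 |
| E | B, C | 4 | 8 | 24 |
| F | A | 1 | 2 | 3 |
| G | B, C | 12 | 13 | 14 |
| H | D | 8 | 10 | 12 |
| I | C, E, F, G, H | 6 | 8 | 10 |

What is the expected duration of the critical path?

33 days

te_A = (3 + 4·5 + 13)/6 = 36/6 = 6
te_B = (6 + 4·10 + 20)/6 = 66/6 = 11
te_C = (5 + 4·8 + 11)/6 = 48/6 = 8
te_D = (1 + 4·4 + 7)/6 = 24/6 = 4
te_E = (4 + 4·8 + 24)/6 = 60/6 = 10
te_F = (1 + 4·2 + 3)/6 = 12/6 = 2
te_G = (12 + 4·13 + 14)/6 = 78/6 = 13
te_H = (8 + 4·10 + 12)/6 = 60/6 = 10
te_I = (6 + 4·8 + 10)/6 = 48/6 = 8

Forward pass:
ES_A = 0; EF_A = 6
ES_B = 0; EF_B = 11
ES_C = 0; EF_C = 8
ES_D = 11; EF_D = 11+4 = 15
ES_E = max(EF_B=11, EF_C=8) = 11; EF_E = 11+10 = 21
ES_F = 6; EF_F = 6+2 = 8
ES_G = max(EF_B=11, EF_C=8) = 11; EF_G = 11+13 = 24
ES_H = 15; EF_H = 15+10 = 25
ES_I = max(EF_C=8, EF_E=21, EF_F=8, EF_G=24, EF_H=25) = 25; EF_I = 25+8 = 33
Expected project duration μ = 33 days. Critical path: B → D → H → I.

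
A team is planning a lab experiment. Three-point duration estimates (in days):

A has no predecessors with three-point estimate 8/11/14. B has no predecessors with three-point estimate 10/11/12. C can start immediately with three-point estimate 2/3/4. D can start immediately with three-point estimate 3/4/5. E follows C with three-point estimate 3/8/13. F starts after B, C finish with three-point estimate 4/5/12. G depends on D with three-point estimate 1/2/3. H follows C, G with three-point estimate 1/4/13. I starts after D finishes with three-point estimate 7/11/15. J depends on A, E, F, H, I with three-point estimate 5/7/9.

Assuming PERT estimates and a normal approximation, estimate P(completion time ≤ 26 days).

0.905

te_A = (8 + 4·11 + 14)/6 = 66/6 = 11; σ²_A = ((14−8)/6)² = 1.000
te_B = (10 + 4·11 + 12)/6 = 66/6 = 11; σ²_B = ((12−10)/6)² = 0.111
te_C = (2 + 4·3 + 4)/6 = 18/6 = 3; σ²_C = ((4−2)/6)² = 0.111
te_D = (3 + 4·4 + 5)/6 = 24/6 = 4; σ²_D = ((5−3)/6)² = 0.111
te_E = (3 + 4·8 + 13)/6 = 48/6 = 8; σ²_E = ((13−3)/6)² = 2.778
te_F = (4 + 4·5 + 12)/6 = 36/6 = 6; σ²_F = ((12−4)/6)² = 1.778
te_G = (1 + 4·2 + 3)/6 = 12/6 = 2; σ²_G = ((3−1)/6)² = 0.111
te_H = (1 + 4·4 + 13)/6 = 30/6 = 5; σ²_H = ((13−1)/6)² = 4.000
te_I = (7 + 4·11 + 15)/6 = 66/6 = 11; σ²_I = ((15−7)/6)² = 1.778
te_J = (5 + 4·7 + 9)/6 = 42/6 = 7; σ²_J = ((9−5)/6)² = 0.444

Forward pass:
ES_A = 0; EF_A = 11
ES_B = 0; EF_B = 11
ES_C = 0; EF_C = 3
ES_D = 0; EF_D = 4
ES_E = 3; EF_E = 3+8 = 11
ES_F = max(EF_B=11, EF_C=3) = 11; EF_F = 11+6 = 17
ES_G = 4; EF_G = 4+2 = 6
ES_H = max(EF_C=3, EF_G=6) = 6; EF_H = 6+5 = 11
ES_I = 4; EF_I = 4+11 = 15
ES_J = max(EF_A=11, EF_E=11, EF_F=17, EF_H=11, EF_I=15) = 17; EF_J = 17+7 = 24
Expected project duration μ = 24 days. Critical path: B → F → J.

Variance along critical path = 0.111 + 1.778 + 0.444 = 2.333; σ = √2.333 = 1.528 days.
Z = (26 − 24) / 1.528 = 1.309
P(T ≤ 26) = Φ(1.309) ≈ 0.905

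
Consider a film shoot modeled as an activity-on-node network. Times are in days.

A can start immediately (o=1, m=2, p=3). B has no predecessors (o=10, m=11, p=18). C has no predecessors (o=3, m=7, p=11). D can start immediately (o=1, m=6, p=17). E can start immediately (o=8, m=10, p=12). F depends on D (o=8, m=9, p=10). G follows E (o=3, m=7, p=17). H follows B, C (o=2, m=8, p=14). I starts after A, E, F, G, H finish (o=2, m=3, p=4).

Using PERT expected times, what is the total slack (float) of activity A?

18 days

te_A = (1 + 4·2 + 3)/6 = 12/6 = 2
te_B = (10 + 4·11 + 18)/6 = 72/6 = 12
te_C = (3 + 4·7 + 11)/6 = 42/6 = 7
te_D = (1 + 4·6 + 17)/6 = 42/6 = 7
te_E = (8 + 4·10 + 12)/6 = 60/6 = 10
te_F = (8 + 4·9 + 10)/6 = 54/6 = 9
te_G = (3 + 4·7 + 17)/6 = 48/6 = 8
te_H = (2 + 4·8 + 14)/6 = 48/6 = 8
te_I = (2 + 4·3 + 4)/6 = 18/6 = 3

Forward pass:
ES_A = 0; EF_A = 2
ES_B = 0; EF_B = 12
ES_C = 0; EF_C = 7
ES_D = 0; EF_D = 7
ES_E = 0; EF_E = 10
ES_F = 7; EF_F = 7+9 = 16
ES_G = 10; EF_G = 10+8 = 18
ES_H = max(EF_B=12, EF_C=7) = 12; EF_H = 12+8 = 20
ES_I = max(EF_A=2, EF_E=10, EF_F=16, EF_G=18, EF_H=20) = 20; EF_I = 20+3 = 23
Expected project duration μ = 23 days. Critical path: B → H → I.

Backward pass:
LF_I = 23; LS_I = 23−3 = 20
LF_H = LS_I = 20; LS_H = 20−8 = 12
LF_G = LS_I = 20; LS_G = 20−8 = 12
LF_F = LS_I = 20; LS_F = 20−9 = 11
LF_E = min(LS_G=12, LS_I=20) = 12; LS_E = 12−10 = 2
LF_D = LS_F = 11; LS_D = 11−7 = 4
LF_C = LS_H = 12; LS_C = 12−7 = 5
LF_B = LS_H = 12; LS_B = 12−12 = 0
LF_A = LS_I = 20; LS_A = 20−2 = 18
Slack_A = LS_A − ES_A = 18 − 0 = 18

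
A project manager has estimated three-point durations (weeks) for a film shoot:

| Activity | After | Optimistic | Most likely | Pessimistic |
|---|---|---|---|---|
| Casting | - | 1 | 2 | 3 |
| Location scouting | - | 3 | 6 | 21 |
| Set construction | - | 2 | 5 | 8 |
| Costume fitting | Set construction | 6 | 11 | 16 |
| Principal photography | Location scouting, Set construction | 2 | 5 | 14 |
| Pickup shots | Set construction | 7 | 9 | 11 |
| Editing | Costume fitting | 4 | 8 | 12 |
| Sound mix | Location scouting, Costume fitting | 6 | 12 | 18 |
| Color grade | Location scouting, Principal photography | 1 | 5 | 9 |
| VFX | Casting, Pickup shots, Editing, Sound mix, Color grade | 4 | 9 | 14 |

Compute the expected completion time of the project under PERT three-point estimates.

te_Casting = (1 + 4·2 + 3)/6 = 12/6 = 2
te_Location scouting = (3 + 4·6 + 21)/6 = 48/6 = 8
te_Set construction = (2 + 4·5 + 8)/6 = 30/6 = 5
te_Costume fitting = (6 + 4·11 + 16)/6 = 66/6 = 11
te_Principal photography = (2 + 4·5 + 14)/6 = 36/6 = 6
te_Pickup shots = (7 + 4·9 + 11)/6 = 54/6 = 9
te_Editing = (4 + 4·8 + 12)/6 = 48/6 = 8
te_Sound mix = (6 + 4·12 + 18)/6 = 72/6 = 12
te_Color grade = (1 + 4·5 + 9)/6 = 30/6 = 5
te_VFX = (4 + 4·9 + 14)/6 = 54/6 = 9

Forward pass:
ES_Casting = 0; EF_Casting = 2
ES_Location scouting = 0; EF_Location scouting = 8
ES_Set construction = 0; EF_Set construction = 5
ES_Costume fitting = 5; EF_Costume fitting = 5+11 = 16
ES_Principal photography = max(EF_Location scouting=8, EF_Set construction=5) = 8; EF_Principal photography = 8+6 = 14
ES_Pickup shots = 5; EF_Pickup shots = 5+9 = 14
ES_Editing = 16; EF_Editing = 16+8 = 24
ES_Sound mix = max(EF_Location scouting=8, EF_Costume fitting=16) = 16; EF_Sound mix = 16+12 = 28
ES_Color grade = max(EF_Location scouting=8, EF_Principal photography=14) = 14; EF_Color grade = 14+5 = 19
ES_VFX = max(EF_Casting=2, EF_Pickup shots=14, EF_Editing=24, EF_Sound mix=28, EF_Color grade=19) = 28; EF_VFX = 28+9 = 37
Expected project duration μ = 37 weeks. Critical path: Set construction → Costume fitting → Sound mix → VFX.

37 weeks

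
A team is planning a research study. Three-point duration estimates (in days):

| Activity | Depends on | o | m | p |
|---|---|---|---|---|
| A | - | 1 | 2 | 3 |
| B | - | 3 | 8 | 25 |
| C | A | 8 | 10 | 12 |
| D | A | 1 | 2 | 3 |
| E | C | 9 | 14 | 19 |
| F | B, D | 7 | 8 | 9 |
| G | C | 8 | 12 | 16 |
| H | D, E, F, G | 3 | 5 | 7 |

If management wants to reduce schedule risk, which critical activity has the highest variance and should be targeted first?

E

te_A = (1 + 4·2 + 3)/6 = 12/6 = 2; σ²_A = ((3−1)/6)² = 0.111
te_B = (3 + 4·8 + 25)/6 = 60/6 = 10; σ²_B = ((25−3)/6)² = 13.444
te_C = (8 + 4·10 + 12)/6 = 60/6 = 10; σ²_C = ((12−8)/6)² = 0.444
te_D = (1 + 4·2 + 3)/6 = 12/6 = 2; σ²_D = ((3−1)/6)² = 0.111
te_E = (9 + 4·14 + 19)/6 = 84/6 = 14; σ²_E = ((19−9)/6)² = 2.778
te_F = (7 + 4·8 + 9)/6 = 48/6 = 8; σ²_F = ((9−7)/6)² = 0.111
te_G = (8 + 4·12 + 16)/6 = 72/6 = 12; σ²_G = ((16−8)/6)² = 1.778
te_H = (3 + 4·5 + 7)/6 = 30/6 = 5; σ²_H = ((7−3)/6)² = 0.444

Forward pass:
ES_A = 0; EF_A = 2
ES_B = 0; EF_B = 10
ES_C = 2; EF_C = 2+10 = 12
ES_D = 2; EF_D = 2+2 = 4
ES_E = 12; EF_E = 12+14 = 26
ES_F = max(EF_B=10, EF_D=4) = 10; EF_F = 10+8 = 18
ES_G = 12; EF_G = 12+12 = 24
ES_H = max(EF_D=4, EF_E=26, EF_F=18, EF_G=24) = 26; EF_H = 26+5 = 31
Expected project duration μ = 31 days. Critical path: A → C → E → H.

Variances on critical path: σ²_A=0.111, σ²_C=0.444, σ²_E=2.778, σ²_H=0.444.
Largest is σ²_E = 2.778.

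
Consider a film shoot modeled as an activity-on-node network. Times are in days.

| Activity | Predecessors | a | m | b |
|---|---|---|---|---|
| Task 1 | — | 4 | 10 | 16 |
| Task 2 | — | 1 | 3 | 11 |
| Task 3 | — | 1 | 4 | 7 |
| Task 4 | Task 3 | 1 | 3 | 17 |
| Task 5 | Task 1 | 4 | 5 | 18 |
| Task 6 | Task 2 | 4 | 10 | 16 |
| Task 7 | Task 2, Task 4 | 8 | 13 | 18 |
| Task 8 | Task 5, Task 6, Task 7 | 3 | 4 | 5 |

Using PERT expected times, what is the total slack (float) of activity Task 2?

te_Task 1 = (4 + 4·10 + 16)/6 = 60/6 = 10
te_Task 2 = (1 + 4·3 + 11)/6 = 24/6 = 4
te_Task 3 = (1 + 4·4 + 7)/6 = 24/6 = 4
te_Task 4 = (1 + 4·3 + 17)/6 = 30/6 = 5
te_Task 5 = (4 + 4·5 + 18)/6 = 42/6 = 7
te_Task 6 = (4 + 4·10 + 16)/6 = 60/6 = 10
te_Task 7 = (8 + 4·13 + 18)/6 = 78/6 = 13
te_Task 8 = (3 + 4·4 + 5)/6 = 24/6 = 4

Forward pass:
ES_Task 1 = 0; EF_Task 1 = 10
ES_Task 2 = 0; EF_Task 2 = 4
ES_Task 3 = 0; EF_Task 3 = 4
ES_Task 4 = 4; EF_Task 4 = 4+5 = 9
ES_Task 5 = 10; EF_Task 5 = 10+7 = 17
ES_Task 6 = 4; EF_Task 6 = 4+10 = 14
ES_Task 7 = max(EF_Task 2=4, EF_Task 4=9) = 9; EF_Task 7 = 9+13 = 22
ES_Task 8 = max(EF_Task 5=17, EF_Task 6=14, EF_Task 7=22) = 22; EF_Task 8 = 22+4 = 26
Expected project duration μ = 26 days. Critical path: Task 3 → Task 4 → Task 7 → Task 8.

Backward pass:
LF_Task 8 = 26; LS_Task 8 = 26−4 = 22
LF_Task 7 = LS_Task 8 = 22; LS_Task 7 = 22−13 = 9
LF_Task 6 = LS_Task 8 = 22; LS_Task 6 = 22−10 = 12
LF_Task 5 = LS_Task 8 = 22; LS_Task 5 = 22−7 = 15
LF_Task 4 = LS_Task 7 = 9; LS_Task 4 = 9−5 = 4
LF_Task 3 = LS_Task 4 = 4; LS_Task 3 = 4−4 = 0
LF_Task 2 = min(LS_Task 6=12, LS_Task 7=9) = 9; LS_Task 2 = 9−4 = 5
LF_Task 1 = LS_Task 5 = 15; LS_Task 1 = 15−10 = 5
Slack_Task 2 = LS_Task 2 − ES_Task 2 = 5 − 0 = 5

5 days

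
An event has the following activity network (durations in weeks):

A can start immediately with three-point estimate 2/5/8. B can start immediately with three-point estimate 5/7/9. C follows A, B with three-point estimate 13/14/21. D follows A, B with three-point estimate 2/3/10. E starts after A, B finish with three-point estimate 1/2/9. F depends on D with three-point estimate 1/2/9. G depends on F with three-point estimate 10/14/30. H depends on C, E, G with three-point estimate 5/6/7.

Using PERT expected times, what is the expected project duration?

te_A = (2 + 4·5 + 8)/6 = 30/6 = 5
te_B = (5 + 4·7 + 9)/6 = 42/6 = 7
te_C = (13 + 4·14 + 21)/6 = 90/6 = 15
te_D = (2 + 4·3 + 10)/6 = 24/6 = 4
te_E = (1 + 4·2 + 9)/6 = 18/6 = 3
te_F = (1 + 4·2 + 9)/6 = 18/6 = 3
te_G = (10 + 4·14 + 30)/6 = 96/6 = 16
te_H = (5 + 4·6 + 7)/6 = 36/6 = 6

Forward pass:
ES_A = 0; EF_A = 5
ES_B = 0; EF_B = 7
ES_C = max(EF_A=5, EF_B=7) = 7; EF_C = 7+15 = 22
ES_D = max(EF_A=5, EF_B=7) = 7; EF_D = 7+4 = 11
ES_E = max(EF_A=5, EF_B=7) = 7; EF_E = 7+3 = 10
ES_F = 11; EF_F = 11+3 = 14
ES_G = 14; EF_G = 14+16 = 30
ES_H = max(EF_C=22, EF_E=10, EF_G=30) = 30; EF_H = 30+6 = 36
Expected project duration μ = 36 weeks. Critical path: B → D → F → G → H.

36 weeks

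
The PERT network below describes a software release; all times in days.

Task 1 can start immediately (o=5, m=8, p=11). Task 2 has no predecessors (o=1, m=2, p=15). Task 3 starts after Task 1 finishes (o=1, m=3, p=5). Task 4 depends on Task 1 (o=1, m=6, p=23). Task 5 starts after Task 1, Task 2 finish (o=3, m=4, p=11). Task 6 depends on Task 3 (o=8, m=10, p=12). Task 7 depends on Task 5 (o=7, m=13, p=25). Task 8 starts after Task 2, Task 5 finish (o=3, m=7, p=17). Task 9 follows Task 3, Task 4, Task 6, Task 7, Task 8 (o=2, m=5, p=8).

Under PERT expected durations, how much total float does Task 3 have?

te_Task 1 = (5 + 4·8 + 11)/6 = 48/6 = 8
te_Task 2 = (1 + 4·2 + 15)/6 = 24/6 = 4
te_Task 3 = (1 + 4·3 + 5)/6 = 18/6 = 3
te_Task 4 = (1 + 4·6 + 23)/6 = 48/6 = 8
te_Task 5 = (3 + 4·4 + 11)/6 = 30/6 = 5
te_Task 6 = (8 + 4·10 + 12)/6 = 60/6 = 10
te_Task 7 = (7 + 4·13 + 25)/6 = 84/6 = 14
te_Task 8 = (3 + 4·7 + 17)/6 = 48/6 = 8
te_Task 9 = (2 + 4·5 + 8)/6 = 30/6 = 5

Forward pass:
ES_Task 1 = 0; EF_Task 1 = 8
ES_Task 2 = 0; EF_Task 2 = 4
ES_Task 3 = 8; EF_Task 3 = 8+3 = 11
ES_Task 4 = 8; EF_Task 4 = 8+8 = 16
ES_Task 5 = max(EF_Task 1=8, EF_Task 2=4) = 8; EF_Task 5 = 8+5 = 13
ES_Task 6 = 11; EF_Task 6 = 11+10 = 21
ES_Task 7 = 13; EF_Task 7 = 13+14 = 27
ES_Task 8 = max(EF_Task 2=4, EF_Task 5=13) = 13; EF_Task 8 = 13+8 = 21
ES_Task 9 = max(EF_Task 3=11, EF_Task 4=16, EF_Task 6=21, EF_Task 7=27, EF_Task 8=21) = 27; EF_Task 9 = 27+5 = 32
Expected project duration μ = 32 days. Critical path: Task 1 → Task 5 → Task 7 → Task 9.

Backward pass:
LF_Task 9 = 32; LS_Task 9 = 32−5 = 27
LF_Task 8 = LS_Task 9 = 27; LS_Task 8 = 27−8 = 19
LF_Task 7 = LS_Task 9 = 27; LS_Task 7 = 27−14 = 13
LF_Task 6 = LS_Task 9 = 27; LS_Task 6 = 27−10 = 17
LF_Task 5 = min(LS_Task 7=13, LS_Task 8=19) = 13; LS_Task 5 = 13−5 = 8
LF_Task 4 = LS_Task 9 = 27; LS_Task 4 = 27−8 = 19
LF_Task 3 = min(LS_Task 6=17, LS_Task 9=27) = 17; LS_Task 3 = 17−3 = 14
LF_Task 2 = min(LS_Task 5=8, LS_Task 8=19) = 8; LS_Task 2 = 8−4 = 4
LF_Task 1 = min(LS_Task 3=14, LS_Task 4=19, LS_Task 5=8) = 8; LS_Task 1 = 8−8 = 0
Slack_Task 3 = LS_Task 3 − ES_Task 3 = 14 − 8 = 6

6 days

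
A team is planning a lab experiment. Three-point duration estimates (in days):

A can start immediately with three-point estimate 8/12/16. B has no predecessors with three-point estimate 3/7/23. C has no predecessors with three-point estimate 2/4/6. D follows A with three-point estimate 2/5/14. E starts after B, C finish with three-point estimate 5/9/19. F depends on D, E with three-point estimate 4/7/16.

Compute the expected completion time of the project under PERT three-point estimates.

te_A = (8 + 4·12 + 16)/6 = 72/6 = 12
te_B = (3 + 4·7 + 23)/6 = 54/6 = 9
te_C = (2 + 4·4 + 6)/6 = 24/6 = 4
te_D = (2 + 4·5 + 14)/6 = 36/6 = 6
te_E = (5 + 4·9 + 19)/6 = 60/6 = 10
te_F = (4 + 4·7 + 16)/6 = 48/6 = 8

Forward pass:
ES_A = 0; EF_A = 12
ES_B = 0; EF_B = 9
ES_C = 0; EF_C = 4
ES_D = 12; EF_D = 12+6 = 18
ES_E = max(EF_B=9, EF_C=4) = 9; EF_E = 9+10 = 19
ES_F = max(EF_D=18, EF_E=19) = 19; EF_F = 19+8 = 27
Expected project duration μ = 27 days. Critical path: B → E → F.

27 days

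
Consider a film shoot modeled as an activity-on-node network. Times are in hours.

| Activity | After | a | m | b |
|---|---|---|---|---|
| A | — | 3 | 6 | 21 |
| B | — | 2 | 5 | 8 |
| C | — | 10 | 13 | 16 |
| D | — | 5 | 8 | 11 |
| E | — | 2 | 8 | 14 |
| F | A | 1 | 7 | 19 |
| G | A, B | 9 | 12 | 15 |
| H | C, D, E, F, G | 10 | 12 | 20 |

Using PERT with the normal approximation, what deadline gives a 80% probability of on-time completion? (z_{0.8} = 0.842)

te_A = (3 + 4·6 + 21)/6 = 48/6 = 8; σ²_A = ((21−3)/6)² = 9.000
te_B = (2 + 4·5 + 8)/6 = 30/6 = 5; σ²_B = ((8−2)/6)² = 1.000
te_C = (10 + 4·13 + 16)/6 = 78/6 = 13; σ²_C = ((16−10)/6)² = 1.000
te_D = (5 + 4·8 + 11)/6 = 48/6 = 8; σ²_D = ((11−5)/6)² = 1.000
te_E = (2 + 4·8 + 14)/6 = 48/6 = 8; σ²_E = ((14−2)/6)² = 4.000
te_F = (1 + 4·7 + 19)/6 = 48/6 = 8; σ²_F = ((19−1)/6)² = 9.000
te_G = (9 + 4·12 + 15)/6 = 72/6 = 12; σ²_G = ((15−9)/6)² = 1.000
te_H = (10 + 4·12 + 20)/6 = 78/6 = 13; σ²_H = ((20−10)/6)² = 2.778

Forward pass:
ES_A = 0; EF_A = 8
ES_B = 0; EF_B = 5
ES_C = 0; EF_C = 13
ES_D = 0; EF_D = 8
ES_E = 0; EF_E = 8
ES_F = 8; EF_F = 8+8 = 16
ES_G = max(EF_A=8, EF_B=5) = 8; EF_G = 8+12 = 20
ES_H = max(EF_C=13, EF_D=8, EF_E=8, EF_F=16, EF_G=20) = 20; EF_H = 20+13 = 33
Expected project duration μ = 33 hours. Critical path: A → G → H.

Variance along critical path = 9.000 + 1.000 + 2.778 = 12.778; σ = 3.575 hours.
D = μ + z·σ = 33 + 0.842·3.575 = 36.0 hours

36.0 hours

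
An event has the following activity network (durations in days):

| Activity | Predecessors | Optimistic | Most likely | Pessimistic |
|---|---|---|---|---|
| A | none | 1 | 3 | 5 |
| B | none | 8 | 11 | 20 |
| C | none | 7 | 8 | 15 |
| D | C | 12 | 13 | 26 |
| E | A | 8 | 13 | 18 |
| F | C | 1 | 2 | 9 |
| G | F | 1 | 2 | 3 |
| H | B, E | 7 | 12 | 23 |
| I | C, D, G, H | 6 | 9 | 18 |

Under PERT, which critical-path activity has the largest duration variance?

te_A = (1 + 4·3 + 5)/6 = 18/6 = 3; σ²_A = ((5−1)/6)² = 0.444
te_B = (8 + 4·11 + 20)/6 = 72/6 = 12; σ²_B = ((20−8)/6)² = 4.000
te_C = (7 + 4·8 + 15)/6 = 54/6 = 9; σ²_C = ((15−7)/6)² = 1.778
te_D = (12 + 4·13 + 26)/6 = 90/6 = 15; σ²_D = ((26−12)/6)² = 5.444
te_E = (8 + 4·13 + 18)/6 = 78/6 = 13; σ²_E = ((18−8)/6)² = 2.778
te_F = (1 + 4·2 + 9)/6 = 18/6 = 3; σ²_F = ((9−1)/6)² = 1.778
te_G = (1 + 4·2 + 3)/6 = 12/6 = 2; σ²_G = ((3−1)/6)² = 0.111
te_H = (7 + 4·12 + 23)/6 = 78/6 = 13; σ²_H = ((23−7)/6)² = 7.111
te_I = (6 + 4·9 + 18)/6 = 60/6 = 10; σ²_I = ((18−6)/6)² = 4.000

Forward pass:
ES_A = 0; EF_A = 3
ES_B = 0; EF_B = 12
ES_C = 0; EF_C = 9
ES_D = 9; EF_D = 9+15 = 24
ES_E = 3; EF_E = 3+13 = 16
ES_F = 9; EF_F = 9+3 = 12
ES_G = 12; EF_G = 12+2 = 14
ES_H = max(EF_B=12, EF_E=16) = 16; EF_H = 16+13 = 29
ES_I = max(EF_C=9, EF_D=24, EF_G=14, EF_H=29) = 29; EF_I = 29+10 = 39
Expected project duration μ = 39 days. Critical path: A → E → H → I.

Variances on critical path: σ²_A=0.444, σ²_E=2.778, σ²_H=7.111, σ²_I=4.000.
Largest is σ²_H = 7.111.

H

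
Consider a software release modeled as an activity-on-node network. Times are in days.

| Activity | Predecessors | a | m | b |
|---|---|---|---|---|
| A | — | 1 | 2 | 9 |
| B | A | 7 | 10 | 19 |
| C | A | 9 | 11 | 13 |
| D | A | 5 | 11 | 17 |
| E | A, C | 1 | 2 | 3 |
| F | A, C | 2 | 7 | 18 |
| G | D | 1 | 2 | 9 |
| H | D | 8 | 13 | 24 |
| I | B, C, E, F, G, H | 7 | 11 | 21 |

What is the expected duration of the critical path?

te_A = (1 + 4·2 + 9)/6 = 18/6 = 3
te_B = (7 + 4·10 + 19)/6 = 66/6 = 11
te_C = (9 + 4·11 + 13)/6 = 66/6 = 11
te_D = (5 + 4·11 + 17)/6 = 66/6 = 11
te_E = (1 + 4·2 + 3)/6 = 12/6 = 2
te_F = (2 + 4·7 + 18)/6 = 48/6 = 8
te_G = (1 + 4·2 + 9)/6 = 18/6 = 3
te_H = (8 + 4·13 + 24)/6 = 84/6 = 14
te_I = (7 + 4·11 + 21)/6 = 72/6 = 12

Forward pass:
ES_A = 0; EF_A = 3
ES_B = 3; EF_B = 3+11 = 14
ES_C = 3; EF_C = 3+11 = 14
ES_D = 3; EF_D = 3+11 = 14
ES_E = max(EF_A=3, EF_C=14) = 14; EF_E = 14+2 = 16
ES_F = max(EF_A=3, EF_C=14) = 14; EF_F = 14+8 = 22
ES_G = 14; EF_G = 14+3 = 17
ES_H = 14; EF_H = 14+14 = 28
ES_I = max(EF_B=14, EF_C=14, EF_E=16, EF_F=22, EF_G=17, EF_H=28) = 28; EF_I = 28+12 = 40
Expected project duration μ = 40 days. Critical path: A → D → H → I.

40 days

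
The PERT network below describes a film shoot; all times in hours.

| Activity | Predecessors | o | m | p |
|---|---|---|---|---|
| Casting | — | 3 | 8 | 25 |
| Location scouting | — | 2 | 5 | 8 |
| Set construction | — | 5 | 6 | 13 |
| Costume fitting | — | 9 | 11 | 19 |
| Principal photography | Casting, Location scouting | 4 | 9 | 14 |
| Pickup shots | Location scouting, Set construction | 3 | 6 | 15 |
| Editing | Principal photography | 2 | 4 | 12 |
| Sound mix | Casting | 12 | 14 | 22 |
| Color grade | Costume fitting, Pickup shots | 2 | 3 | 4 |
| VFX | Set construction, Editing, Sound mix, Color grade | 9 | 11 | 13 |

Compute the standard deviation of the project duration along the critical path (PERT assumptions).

4.08 hours

te_Casting = (3 + 4·8 + 25)/6 = 60/6 = 10; σ²_Casting = ((25−3)/6)² = 13.444
te_Location scouting = (2 + 4·5 + 8)/6 = 30/6 = 5; σ²_Location scouting = ((8−2)/6)² = 1.000
te_Set construction = (5 + 4·6 + 13)/6 = 42/6 = 7; σ²_Set construction = ((13−5)/6)² = 1.778
te_Costume fitting = (9 + 4·11 + 19)/6 = 72/6 = 12; σ²_Costume fitting = ((19−9)/6)² = 2.778
te_Principal photography = (4 + 4·9 + 14)/6 = 54/6 = 9; σ²_Principal photography = ((14−4)/6)² = 2.778
te_Pickup shots = (3 + 4·6 + 15)/6 = 42/6 = 7; σ²_Pickup shots = ((15−3)/6)² = 4.000
te_Editing = (2 + 4·4 + 12)/6 = 30/6 = 5; σ²_Editing = ((12−2)/6)² = 2.778
te_Sound mix = (12 + 4·14 + 22)/6 = 90/6 = 15; σ²_Sound mix = ((22−12)/6)² = 2.778
te_Color grade = (2 + 4·3 + 4)/6 = 18/6 = 3; σ²_Color grade = ((4−2)/6)² = 0.111
te_VFX = (9 + 4·11 + 13)/6 = 66/6 = 11; σ²_VFX = ((13−9)/6)² = 0.444

Forward pass:
ES_Casting = 0; EF_Casting = 10
ES_Location scouting = 0; EF_Location scouting = 5
ES_Set construction = 0; EF_Set construction = 7
ES_Costume fitting = 0; EF_Costume fitting = 12
ES_Principal photography = max(EF_Casting=10, EF_Location scouting=5) = 10; EF_Principal photography = 10+9 = 19
ES_Pickup shots = max(EF_Location scouting=5, EF_Set construction=7) = 7; EF_Pickup shots = 7+7 = 14
ES_Editing = 19; EF_Editing = 19+5 = 24
ES_Sound mix = 10; EF_Sound mix = 10+15 = 25
ES_Color grade = max(EF_Costume fitting=12, EF_Pickup shots=14) = 14; EF_Color grade = 14+3 = 17
ES_VFX = max(EF_Set construction=7, EF_Editing=24, EF_Sound mix=25, EF_Color grade=17) = 25; EF_VFX = 25+11 = 36
Expected project duration μ = 36 hours. Critical path: Casting → Sound mix → VFX.

Variance along critical path = 13.444 + 2.778 + 0.444 = 16.667
σ = √16.667 = 4.082 hours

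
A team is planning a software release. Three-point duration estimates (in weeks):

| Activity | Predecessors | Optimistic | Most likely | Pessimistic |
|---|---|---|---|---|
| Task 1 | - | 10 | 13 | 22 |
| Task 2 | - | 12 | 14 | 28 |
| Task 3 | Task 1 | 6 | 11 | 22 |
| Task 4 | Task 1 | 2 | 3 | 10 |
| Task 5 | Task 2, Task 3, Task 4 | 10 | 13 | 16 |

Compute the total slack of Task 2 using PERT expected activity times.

10 weeks

te_Task 1 = (10 + 4·13 + 22)/6 = 84/6 = 14
te_Task 2 = (12 + 4·14 + 28)/6 = 96/6 = 16
te_Task 3 = (6 + 4·11 + 22)/6 = 72/6 = 12
te_Task 4 = (2 + 4·3 + 10)/6 = 24/6 = 4
te_Task 5 = (10 + 4·13 + 16)/6 = 78/6 = 13

Forward pass:
ES_Task 1 = 0; EF_Task 1 = 14
ES_Task 2 = 0; EF_Task 2 = 16
ES_Task 3 = 14; EF_Task 3 = 14+12 = 26
ES_Task 4 = 14; EF_Task 4 = 14+4 = 18
ES_Task 5 = max(EF_Task 2=16, EF_Task 3=26, EF_Task 4=18) = 26; EF_Task 5 = 26+13 = 39
Expected project duration μ = 39 weeks. Critical path: Task 1 → Task 3 → Task 5.

Backward pass:
LF_Task 5 = 39; LS_Task 5 = 39−13 = 26
LF_Task 4 = LS_Task 5 = 26; LS_Task 4 = 26−4 = 22
LF_Task 3 = LS_Task 5 = 26; LS_Task 3 = 26−12 = 14
LF_Task 2 = LS_Task 5 = 26; LS_Task 2 = 26−16 = 10
LF_Task 1 = min(LS_Task 3=14, LS_Task 4=22) = 14; LS_Task 1 = 14−14 = 0
Slack_Task 2 = LS_Task 2 − ES_Task 2 = 10 − 0 = 10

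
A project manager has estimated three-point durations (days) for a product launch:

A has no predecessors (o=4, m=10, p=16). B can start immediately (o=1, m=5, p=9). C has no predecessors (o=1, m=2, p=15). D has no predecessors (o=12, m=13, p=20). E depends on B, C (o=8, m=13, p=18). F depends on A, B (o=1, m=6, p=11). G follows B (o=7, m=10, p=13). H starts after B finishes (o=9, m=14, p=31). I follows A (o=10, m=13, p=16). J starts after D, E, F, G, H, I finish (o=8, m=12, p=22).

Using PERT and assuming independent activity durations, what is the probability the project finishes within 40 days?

te_A = (4 + 4·10 + 16)/6 = 60/6 = 10; σ²_A = ((16−4)/6)² = 4.000
te_B = (1 + 4·5 + 9)/6 = 30/6 = 5; σ²_B = ((9−1)/6)² = 1.778
te_C = (1 + 4·2 + 15)/6 = 24/6 = 4; σ²_C = ((15−1)/6)² = 5.444
te_D = (12 + 4·13 + 20)/6 = 84/6 = 14; σ²_D = ((20−12)/6)² = 1.778
te_E = (8 + 4·13 + 18)/6 = 78/6 = 13; σ²_E = ((18−8)/6)² = 2.778
te_F = (1 + 4·6 + 11)/6 = 36/6 = 6; σ²_F = ((11−1)/6)² = 2.778
te_G = (7 + 4·10 + 13)/6 = 60/6 = 10; σ²_G = ((13−7)/6)² = 1.000
te_H = (9 + 4·14 + 31)/6 = 96/6 = 16; σ²_H = ((31−9)/6)² = 13.444
te_I = (10 + 4·13 + 16)/6 = 78/6 = 13; σ²_I = ((16−10)/6)² = 1.000
te_J = (8 + 4·12 + 22)/6 = 78/6 = 13; σ²_J = ((22−8)/6)² = 5.444

Forward pass:
ES_A = 0; EF_A = 10
ES_B = 0; EF_B = 5
ES_C = 0; EF_C = 4
ES_D = 0; EF_D = 14
ES_E = max(EF_B=5, EF_C=4) = 5; EF_E = 5+13 = 18
ES_F = max(EF_A=10, EF_B=5) = 10; EF_F = 10+6 = 16
ES_G = 5; EF_G = 5+10 = 15
ES_H = 5; EF_H = 5+16 = 21
ES_I = 10; EF_I = 10+13 = 23
ES_J = max(EF_D=14, EF_E=18, EF_F=16, EF_G=15, EF_H=21, EF_I=23) = 23; EF_J = 23+13 = 36
Expected project duration μ = 36 days. Critical path: A → I → J.

Variance along critical path = 4.000 + 1.000 + 5.444 = 10.444; σ = √10.444 = 3.232 days.
Z = (40 − 36) / 3.232 = 1.238
P(T ≤ 40) = Φ(1.238) ≈ 0.892

0.892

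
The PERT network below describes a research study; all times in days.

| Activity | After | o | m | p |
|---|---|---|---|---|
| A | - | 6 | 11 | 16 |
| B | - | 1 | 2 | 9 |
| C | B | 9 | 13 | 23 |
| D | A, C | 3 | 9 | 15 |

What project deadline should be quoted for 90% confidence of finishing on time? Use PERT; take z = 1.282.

te_A = (6 + 4·11 + 16)/6 = 66/6 = 11; σ²_A = ((16−6)/6)² = 2.778
te_B = (1 + 4·2 + 9)/6 = 18/6 = 3; σ²_B = ((9−1)/6)² = 1.778
te_C = (9 + 4·13 + 23)/6 = 84/6 = 14; σ²_C = ((23−9)/6)² = 5.444
te_D = (3 + 4·9 + 15)/6 = 54/6 = 9; σ²_D = ((15−3)/6)² = 4.000

Forward pass:
ES_A = 0; EF_A = 11
ES_B = 0; EF_B = 3
ES_C = 3; EF_C = 3+14 = 17
ES_D = max(EF_A=11, EF_C=17) = 17; EF_D = 17+9 = 26
Expected project duration μ = 26 days. Critical path: B → C → D.

Variance along critical path = 1.778 + 5.444 + 4.000 = 11.222; σ = 3.350 days.
D = μ + z·σ = 26 + 1.282·3.350 = 30.3 days

30.3 days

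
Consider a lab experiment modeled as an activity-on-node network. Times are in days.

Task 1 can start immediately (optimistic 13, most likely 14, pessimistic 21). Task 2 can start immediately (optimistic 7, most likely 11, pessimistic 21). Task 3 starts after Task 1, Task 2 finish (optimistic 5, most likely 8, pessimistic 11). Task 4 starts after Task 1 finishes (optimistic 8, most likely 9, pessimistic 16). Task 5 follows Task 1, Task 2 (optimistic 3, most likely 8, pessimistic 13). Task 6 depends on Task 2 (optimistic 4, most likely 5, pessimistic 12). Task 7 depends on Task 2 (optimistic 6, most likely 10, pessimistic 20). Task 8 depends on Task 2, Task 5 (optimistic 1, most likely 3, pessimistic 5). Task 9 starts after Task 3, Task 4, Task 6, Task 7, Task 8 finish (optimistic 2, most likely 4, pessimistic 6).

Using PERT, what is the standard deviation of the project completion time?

2.33 days

te_Task 1 = (13 + 4·14 + 21)/6 = 90/6 = 15; σ²_Task 1 = ((21−13)/6)² = 1.778
te_Task 2 = (7 + 4·11 + 21)/6 = 72/6 = 12; σ²_Task 2 = ((21−7)/6)² = 5.444
te_Task 3 = (5 + 4·8 + 11)/6 = 48/6 = 8; σ²_Task 3 = ((11−5)/6)² = 1.000
te_Task 4 = (8 + 4·9 + 16)/6 = 60/6 = 10; σ²_Task 4 = ((16−8)/6)² = 1.778
te_Task 5 = (3 + 4·8 + 13)/6 = 48/6 = 8; σ²_Task 5 = ((13−3)/6)² = 2.778
te_Task 6 = (4 + 4·5 + 12)/6 = 36/6 = 6; σ²_Task 6 = ((12−4)/6)² = 1.778
te_Task 7 = (6 + 4·10 + 20)/6 = 66/6 = 11; σ²_Task 7 = ((20−6)/6)² = 5.444
te_Task 8 = (1 + 4·3 + 5)/6 = 18/6 = 3; σ²_Task 8 = ((5−1)/6)² = 0.444
te_Task 9 = (2 + 4·4 + 6)/6 = 24/6 = 4; σ²_Task 9 = ((6−2)/6)² = 0.444

Forward pass:
ES_Task 1 = 0; EF_Task 1 = 15
ES_Task 2 = 0; EF_Task 2 = 12
ES_Task 3 = max(EF_Task 1=15, EF_Task 2=12) = 15; EF_Task 3 = 15+8 = 23
ES_Task 4 = 15; EF_Task 4 = 15+10 = 25
ES_Task 5 = max(EF_Task 1=15, EF_Task 2=12) = 15; EF_Task 5 = 15+8 = 23
ES_Task 6 = 12; EF_Task 6 = 12+6 = 18
ES_Task 7 = 12; EF_Task 7 = 12+11 = 23
ES_Task 8 = max(EF_Task 2=12, EF_Task 5=23) = 23; EF_Task 8 = 23+3 = 26
ES_Task 9 = max(EF_Task 3=23, EF_Task 4=25, EF_Task 6=18, EF_Task 7=23, EF_Task 8=26) = 26; EF_Task 9 = 26+4 = 30
Expected project duration μ = 30 days. Critical path: Task 1 → Task 5 → Task 8 → Task 9.

Variance along critical path = 1.778 + 2.778 + 0.444 + 0.444 = 5.444
σ = √5.444 = 2.333 days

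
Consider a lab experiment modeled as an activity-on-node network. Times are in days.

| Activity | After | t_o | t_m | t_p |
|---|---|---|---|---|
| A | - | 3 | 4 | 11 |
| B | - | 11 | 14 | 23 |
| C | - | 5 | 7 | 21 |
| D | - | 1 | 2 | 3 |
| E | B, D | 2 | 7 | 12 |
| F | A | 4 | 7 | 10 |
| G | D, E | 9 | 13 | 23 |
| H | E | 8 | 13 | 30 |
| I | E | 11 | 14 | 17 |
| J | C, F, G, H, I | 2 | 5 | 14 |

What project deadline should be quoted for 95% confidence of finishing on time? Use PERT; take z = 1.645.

te_A = (3 + 4·4 + 11)/6 = 30/6 = 5; σ²_A = ((11−3)/6)² = 1.778
te_B = (11 + 4·14 + 23)/6 = 90/6 = 15; σ²_B = ((23−11)/6)² = 4.000
te_C = (5 + 4·7 + 21)/6 = 54/6 = 9; σ²_C = ((21−5)/6)² = 7.111
te_D = (1 + 4·2 + 3)/6 = 12/6 = 2; σ²_D = ((3−1)/6)² = 0.111
te_E = (2 + 4·7 + 12)/6 = 42/6 = 7; σ²_E = ((12−2)/6)² = 2.778
te_F = (4 + 4·7 + 10)/6 = 42/6 = 7; σ²_F = ((10−4)/6)² = 1.000
te_G = (9 + 4·13 + 23)/6 = 84/6 = 14; σ²_G = ((23−9)/6)² = 5.444
te_H = (8 + 4·13 + 30)/6 = 90/6 = 15; σ²_H = ((30−8)/6)² = 13.444
te_I = (11 + 4·14 + 17)/6 = 84/6 = 14; σ²_I = ((17−11)/6)² = 1.000
te_J = (2 + 4·5 + 14)/6 = 36/6 = 6; σ²_J = ((14−2)/6)² = 4.000

Forward pass:
ES_A = 0; EF_A = 5
ES_B = 0; EF_B = 15
ES_C = 0; EF_C = 9
ES_D = 0; EF_D = 2
ES_E = max(EF_B=15, EF_D=2) = 15; EF_E = 15+7 = 22
ES_F = 5; EF_F = 5+7 = 12
ES_G = max(EF_D=2, EF_E=22) = 22; EF_G = 22+14 = 36
ES_H = 22; EF_H = 22+15 = 37
ES_I = 22; EF_I = 22+14 = 36
ES_J = max(EF_C=9, EF_F=12, EF_G=36, EF_H=37, EF_I=36) = 37; EF_J = 37+6 = 43
Expected project duration μ = 43 days. Critical path: B → E → H → J.

Variance along critical path = 4.000 + 2.778 + 13.444 + 4.000 = 24.222; σ = 4.922 days.
D = μ + z·σ = 43 + 1.645·4.922 = 51.1 days

51.1 days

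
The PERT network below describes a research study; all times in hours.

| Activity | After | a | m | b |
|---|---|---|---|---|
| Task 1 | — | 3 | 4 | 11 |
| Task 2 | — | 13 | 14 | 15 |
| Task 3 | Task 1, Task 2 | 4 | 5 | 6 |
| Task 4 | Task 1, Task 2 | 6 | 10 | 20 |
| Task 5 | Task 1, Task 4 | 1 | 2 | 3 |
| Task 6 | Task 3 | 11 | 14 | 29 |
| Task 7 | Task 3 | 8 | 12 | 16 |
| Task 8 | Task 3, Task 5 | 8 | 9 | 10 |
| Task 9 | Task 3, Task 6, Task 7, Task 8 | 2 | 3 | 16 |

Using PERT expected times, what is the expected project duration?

te_Task 1 = (3 + 4·4 + 11)/6 = 30/6 = 5
te_Task 2 = (13 + 4·14 + 15)/6 = 84/6 = 14
te_Task 3 = (4 + 4·5 + 6)/6 = 30/6 = 5
te_Task 4 = (6 + 4·10 + 20)/6 = 66/6 = 11
te_Task 5 = (1 + 4·2 + 3)/6 = 12/6 = 2
te_Task 6 = (11 + 4·14 + 29)/6 = 96/6 = 16
te_Task 7 = (8 + 4·12 + 16)/6 = 72/6 = 12
te_Task 8 = (8 + 4·9 + 10)/6 = 54/6 = 9
te_Task 9 = (2 + 4·3 + 16)/6 = 30/6 = 5

Forward pass:
ES_Task 1 = 0; EF_Task 1 = 5
ES_Task 2 = 0; EF_Task 2 = 14
ES_Task 3 = max(EF_Task 1=5, EF_Task 2=14) = 14; EF_Task 3 = 14+5 = 19
ES_Task 4 = max(EF_Task 1=5, EF_Task 2=14) = 14; EF_Task 4 = 14+11 = 25
ES_Task 5 = max(EF_Task 1=5, EF_Task 4=25) = 25; EF_Task 5 = 25+2 = 27
ES_Task 6 = 19; EF_Task 6 = 19+16 = 35
ES_Task 7 = 19; EF_Task 7 = 19+12 = 31
ES_Task 8 = max(EF_Task 3=19, EF_Task 5=27) = 27; EF_Task 8 = 27+9 = 36
ES_Task 9 = max(EF_Task 3=19, EF_Task 6=35, EF_Task 7=31, EF_Task 8=36) = 36; EF_Task 9 = 36+5 = 41
Expected project duration μ = 41 hours. Critical path: Task 2 → Task 4 → Task 5 → Task 8 → Task 9.

41 hours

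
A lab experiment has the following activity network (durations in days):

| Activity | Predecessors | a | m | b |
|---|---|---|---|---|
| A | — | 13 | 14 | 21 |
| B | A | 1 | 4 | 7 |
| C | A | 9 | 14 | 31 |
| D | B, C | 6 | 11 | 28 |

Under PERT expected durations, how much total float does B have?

12 days

te_A = (13 + 4·14 + 21)/6 = 90/6 = 15
te_B = (1 + 4·4 + 7)/6 = 24/6 = 4
te_C = (9 + 4·14 + 31)/6 = 96/6 = 16
te_D = (6 + 4·11 + 28)/6 = 78/6 = 13

Forward pass:
ES_A = 0; EF_A = 15
ES_B = 15; EF_B = 15+4 = 19
ES_C = 15; EF_C = 15+16 = 31
ES_D = max(EF_B=19, EF_C=31) = 31; EF_D = 31+13 = 44
Expected project duration μ = 44 days. Critical path: A → C → D.

Backward pass:
LF_D = 44; LS_D = 44−13 = 31
LF_C = LS_D = 31; LS_C = 31−16 = 15
LF_B = LS_D = 31; LS_B = 31−4 = 27
LF_A = min(LS_B=27, LS_C=15) = 15; LS_A = 15−15 = 0
Slack_B = LS_B − ES_B = 27 − 15 = 12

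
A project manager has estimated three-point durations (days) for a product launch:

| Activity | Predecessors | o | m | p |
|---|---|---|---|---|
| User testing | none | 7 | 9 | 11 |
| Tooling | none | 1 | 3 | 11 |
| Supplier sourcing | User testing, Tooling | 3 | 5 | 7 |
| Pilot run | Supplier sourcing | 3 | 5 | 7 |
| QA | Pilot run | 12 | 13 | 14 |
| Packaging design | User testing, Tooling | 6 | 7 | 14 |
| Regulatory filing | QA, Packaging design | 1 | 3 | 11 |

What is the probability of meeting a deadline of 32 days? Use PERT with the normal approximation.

0.026

te_User testing = (7 + 4·9 + 11)/6 = 54/6 = 9; σ²_User testing = ((11−7)/6)² = 0.444
te_Tooling = (1 + 4·3 + 11)/6 = 24/6 = 4; σ²_Tooling = ((11−1)/6)² = 2.778
te_Supplier sourcing = (3 + 4·5 + 7)/6 = 30/6 = 5; σ²_Supplier sourcing = ((7−3)/6)² = 0.444
te_Pilot run = (3 + 4·5 + 7)/6 = 30/6 = 5; σ²_Pilot run = ((7−3)/6)² = 0.444
te_QA = (12 + 4·13 + 14)/6 = 78/6 = 13; σ²_QA = ((14−12)/6)² = 0.111
te_Packaging design = (6 + 4·7 + 14)/6 = 48/6 = 8; σ²_Packaging design = ((14−6)/6)² = 1.778
te_Regulatory filing = (1 + 4·3 + 11)/6 = 24/6 = 4; σ²_Regulatory filing = ((11−1)/6)² = 2.778

Forward pass:
ES_User testing = 0; EF_User testing = 9
ES_Tooling = 0; EF_Tooling = 4
ES_Supplier sourcing = max(EF_User testing=9, EF_Tooling=4) = 9; EF_Supplier sourcing = 9+5 = 14
ES_Pilot run = 14; EF_Pilot run = 14+5 = 19
ES_QA = 19; EF_QA = 19+13 = 32
ES_Packaging design = max(EF_User testing=9, EF_Tooling=4) = 9; EF_Packaging design = 9+8 = 17
ES_Regulatory filing = max(EF_QA=32, EF_Packaging design=17) = 32; EF_Regulatory filing = 32+4 = 36
Expected project duration μ = 36 days. Critical path: User testing → Supplier sourcing → Pilot run → QA → Regulatory filing.

Variance along critical path = 0.444 + 0.444 + 0.444 + 0.111 + 2.778 = 4.222; σ = √4.222 = 2.055 days.
Z = (32 − 36) / 2.055 = -1.947
P(T ≤ 32) = Φ(-1.947) ≈ 0.026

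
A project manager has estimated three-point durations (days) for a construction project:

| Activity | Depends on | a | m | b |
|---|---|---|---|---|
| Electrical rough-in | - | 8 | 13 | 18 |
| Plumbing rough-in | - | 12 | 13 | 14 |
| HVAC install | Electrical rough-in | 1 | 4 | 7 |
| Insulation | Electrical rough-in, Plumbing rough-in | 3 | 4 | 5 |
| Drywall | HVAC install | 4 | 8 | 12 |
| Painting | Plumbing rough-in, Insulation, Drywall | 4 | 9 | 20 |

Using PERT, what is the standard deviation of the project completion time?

3.56 days

te_Electrical rough-in = (8 + 4·13 + 18)/6 = 78/6 = 13; σ²_Electrical rough-in = ((18−8)/6)² = 2.778
te_Plumbing rough-in = (12 + 4·13 + 14)/6 = 78/6 = 13; σ²_Plumbing rough-in = ((14−12)/6)² = 0.111
te_HVAC install = (1 + 4·4 + 7)/6 = 24/6 = 4; σ²_HVAC install = ((7−1)/6)² = 1.000
te_Insulation = (3 + 4·4 + 5)/6 = 24/6 = 4; σ²_Insulation = ((5−3)/6)² = 0.111
te_Drywall = (4 + 4·8 + 12)/6 = 48/6 = 8; σ²_Drywall = ((12−4)/6)² = 1.778
te_Painting = (4 + 4·9 + 20)/6 = 60/6 = 10; σ²_Painting = ((20−4)/6)² = 7.111

Forward pass:
ES_Electrical rough-in = 0; EF_Electrical rough-in = 13
ES_Plumbing rough-in = 0; EF_Plumbing rough-in = 13
ES_HVAC install = 13; EF_HVAC install = 13+4 = 17
ES_Insulation = max(EF_Electrical rough-in=13, EF_Plumbing rough-in=13) = 13; EF_Insulation = 13+4 = 17
ES_Drywall = 17; EF_Drywall = 17+8 = 25
ES_Painting = max(EF_Plumbing rough-in=13, EF_Insulation=17, EF_Drywall=25) = 25; EF_Painting = 25+10 = 35
Expected project duration μ = 35 days. Critical path: Electrical rough-in → HVAC install → Drywall → Painting.

Variance along critical path = 2.778 + 1.000 + 1.778 + 7.111 = 12.667
σ = √12.667 = 3.559 days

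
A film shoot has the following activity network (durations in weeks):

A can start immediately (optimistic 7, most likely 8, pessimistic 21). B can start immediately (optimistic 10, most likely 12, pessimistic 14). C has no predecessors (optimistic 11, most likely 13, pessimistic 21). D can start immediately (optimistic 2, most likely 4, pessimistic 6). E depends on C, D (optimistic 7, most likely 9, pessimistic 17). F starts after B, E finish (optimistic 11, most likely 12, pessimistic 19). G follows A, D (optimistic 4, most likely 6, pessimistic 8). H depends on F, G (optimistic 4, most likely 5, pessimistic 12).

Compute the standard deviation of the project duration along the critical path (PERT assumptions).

3.02 weeks

te_A = (7 + 4·8 + 21)/6 = 60/6 = 10; σ²_A = ((21−7)/6)² = 5.444
te_B = (10 + 4·12 + 14)/6 = 72/6 = 12; σ²_B = ((14−10)/6)² = 0.444
te_C = (11 + 4·13 + 21)/6 = 84/6 = 14; σ²_C = ((21−11)/6)² = 2.778
te_D = (2 + 4·4 + 6)/6 = 24/6 = 4; σ²_D = ((6−2)/6)² = 0.444
te_E = (7 + 4·9 + 17)/6 = 60/6 = 10; σ²_E = ((17−7)/6)² = 2.778
te_F = (11 + 4·12 + 19)/6 = 78/6 = 13; σ²_F = ((19−11)/6)² = 1.778
te_G = (4 + 4·6 + 8)/6 = 36/6 = 6; σ²_G = ((8−4)/6)² = 0.444
te_H = (4 + 4·5 + 12)/6 = 36/6 = 6; σ²_H = ((12−4)/6)² = 1.778

Forward pass:
ES_A = 0; EF_A = 10
ES_B = 0; EF_B = 12
ES_C = 0; EF_C = 14
ES_D = 0; EF_D = 4
ES_E = max(EF_C=14, EF_D=4) = 14; EF_E = 14+10 = 24
ES_F = max(EF_B=12, EF_E=24) = 24; EF_F = 24+13 = 37
ES_G = max(EF_A=10, EF_D=4) = 10; EF_G = 10+6 = 16
ES_H = max(EF_F=37, EF_G=16) = 37; EF_H = 37+6 = 43
Expected project duration μ = 43 weeks. Critical path: C → E → F → H.

Variance along critical path = 2.778 + 2.778 + 1.778 + 1.778 = 9.111
σ = √9.111 = 3.018 weeks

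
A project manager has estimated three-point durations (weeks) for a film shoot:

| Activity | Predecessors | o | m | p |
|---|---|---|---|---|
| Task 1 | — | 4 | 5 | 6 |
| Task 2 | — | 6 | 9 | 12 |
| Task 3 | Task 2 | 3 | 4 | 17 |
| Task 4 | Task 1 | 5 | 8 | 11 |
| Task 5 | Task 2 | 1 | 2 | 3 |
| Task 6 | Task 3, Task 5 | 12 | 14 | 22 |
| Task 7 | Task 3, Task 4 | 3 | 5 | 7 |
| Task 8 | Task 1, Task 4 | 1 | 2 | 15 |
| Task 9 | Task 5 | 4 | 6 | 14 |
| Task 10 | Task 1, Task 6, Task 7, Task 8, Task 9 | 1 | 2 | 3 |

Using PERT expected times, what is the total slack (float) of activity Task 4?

te_Task 1 = (4 + 4·5 + 6)/6 = 30/6 = 5
te_Task 2 = (6 + 4·9 + 12)/6 = 54/6 = 9
te_Task 3 = (3 + 4·4 + 17)/6 = 36/6 = 6
te_Task 4 = (5 + 4·8 + 11)/6 = 48/6 = 8
te_Task 5 = (1 + 4·2 + 3)/6 = 12/6 = 2
te_Task 6 = (12 + 4·14 + 22)/6 = 90/6 = 15
te_Task 7 = (3 + 4·5 + 7)/6 = 30/6 = 5
te_Task 8 = (1 + 4·2 + 15)/6 = 24/6 = 4
te_Task 9 = (4 + 4·6 + 14)/6 = 42/6 = 7
te_Task 10 = (1 + 4·2 + 3)/6 = 12/6 = 2

Forward pass:
ES_Task 1 = 0; EF_Task 1 = 5
ES_Task 2 = 0; EF_Task 2 = 9
ES_Task 3 = 9; EF_Task 3 = 9+6 = 15
ES_Task 4 = 5; EF_Task 4 = 5+8 = 13
ES_Task 5 = 9; EF_Task 5 = 9+2 = 11
ES_Task 6 = max(EF_Task 3=15, EF_Task 5=11) = 15; EF_Task 6 = 15+15 = 30
ES_Task 7 = max(EF_Task 3=15, EF_Task 4=13) = 15; EF_Task 7 = 15+5 = 20
ES_Task 8 = max(EF_Task 1=5, EF_Task 4=13) = 13; EF_Task 8 = 13+4 = 17
ES_Task 9 = 11; EF_Task 9 = 11+7 = 18
ES_Task 10 = max(EF_Task 1=5, EF_Task 6=30, EF_Task 7=20, EF_Task 8=17, EF_Task 9=18) = 30; EF_Task 10 = 30+2 = 32
Expected project duration μ = 32 weeks. Critical path: Task 2 → Task 3 → Task 6 → Task 10.

Backward pass:
LF_Task 10 = 32; LS_Task 10 = 32−2 = 30
LF_Task 9 = LS_Task 10 = 30; LS_Task 9 = 30−7 = 23
LF_Task 8 = LS_Task 10 = 30; LS_Task 8 = 30−4 = 26
LF_Task 7 = LS_Task 10 = 30; LS_Task 7 = 30−5 = 25
LF_Task 6 = LS_Task 10 = 30; LS_Task 6 = 30−15 = 15
LF_Task 5 = min(LS_Task 6=15, LS_Task 9=23) = 15; LS_Task 5 = 15−2 = 13
LF_Task 4 = min(LS_Task 7=25, LS_Task 8=26) = 25; LS_Task 4 = 25−8 = 17
LF_Task 3 = min(LS_Task 6=15, LS_Task 7=25) = 15; LS_Task 3 = 15−6 = 9
LF_Task 2 = min(LS_Task 3=9, LS_Task 5=13) = 9; LS_Task 2 = 9−9 = 0
LF_Task 1 = min(LS_Task 4=17, LS_Task 8=26, LS_Task 10=30) = 17; LS_Task 1 = 17−5 = 12
Slack_Task 4 = LS_Task 4 − ES_Task 4 = 17 − 5 = 12

12 weeks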